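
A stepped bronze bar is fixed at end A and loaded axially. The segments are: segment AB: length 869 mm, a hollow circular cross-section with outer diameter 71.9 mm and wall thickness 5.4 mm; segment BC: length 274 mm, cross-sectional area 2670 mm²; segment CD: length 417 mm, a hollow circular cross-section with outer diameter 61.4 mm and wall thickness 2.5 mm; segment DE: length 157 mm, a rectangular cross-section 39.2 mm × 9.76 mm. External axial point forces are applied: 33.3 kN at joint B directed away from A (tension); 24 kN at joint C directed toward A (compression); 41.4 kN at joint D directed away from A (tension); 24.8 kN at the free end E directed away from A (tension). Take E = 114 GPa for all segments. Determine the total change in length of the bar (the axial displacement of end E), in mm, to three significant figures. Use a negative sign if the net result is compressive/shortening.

Internal axial forces (sectioning from the free end, tension +): N_DE = 24.8 kN, N_CD = 66.2 kN, N_BC = 42.2 kN, N_AB = 75.5 kN.
A_AB = 1128 mm².
A_CD = 462.6 mm².
A_DE = 382.6 mm².
δ_AB = 75500·869/(1128·114000) = 0.5101 mm
δ_BC = 42200·274/(2670·114000) = 0.03799 mm
δ_CD = 66200·417/(462.6·114000) = 0.5235 mm
δ_DE = 24800·157/(382.6·114000) = 0.08927 mm
δ = Σδ_i = 1.161 mm.

1.16 mm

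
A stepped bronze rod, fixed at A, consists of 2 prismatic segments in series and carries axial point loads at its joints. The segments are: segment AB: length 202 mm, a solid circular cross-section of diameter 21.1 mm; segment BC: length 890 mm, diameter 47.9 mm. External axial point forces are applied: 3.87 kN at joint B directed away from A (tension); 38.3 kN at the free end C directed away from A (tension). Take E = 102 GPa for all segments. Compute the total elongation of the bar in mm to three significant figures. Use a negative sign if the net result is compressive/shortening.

0.424 mm

Internal axial forces (sectioning from the free end, tension +): N_BC = 38.3 kN, N_AB = 42.17 kN.
A_AB = 349.7 mm².
A_BC = 1802 mm².
δ_AB = 42170·202/(349.7·102000) = 0.2388 mm
δ_BC = 38300·890/(1802·102000) = 0.1855 mm
δ = Σδ_i = 0.4243 mm.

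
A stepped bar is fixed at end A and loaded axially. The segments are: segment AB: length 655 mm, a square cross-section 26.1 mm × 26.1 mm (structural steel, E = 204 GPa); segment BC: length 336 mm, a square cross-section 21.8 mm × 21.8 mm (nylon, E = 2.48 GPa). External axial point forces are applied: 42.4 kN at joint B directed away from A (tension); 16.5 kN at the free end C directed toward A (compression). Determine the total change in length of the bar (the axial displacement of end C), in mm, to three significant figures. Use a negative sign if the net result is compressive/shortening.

-4.58 mm

Internal axial forces (sectioning from the free end, tension +): N_BC = -16.5 kN, N_AB = 25.9 kN.
A_AB = 681.2 mm².
A_BC = 475.2 mm².
δ_AB = 25900·655/(681.2·204000) = 0.1221 mm
δ_BC = -16500·336/(475.2·2480) = -4.704 mm
δ = Σδ_i = -4.582 mm.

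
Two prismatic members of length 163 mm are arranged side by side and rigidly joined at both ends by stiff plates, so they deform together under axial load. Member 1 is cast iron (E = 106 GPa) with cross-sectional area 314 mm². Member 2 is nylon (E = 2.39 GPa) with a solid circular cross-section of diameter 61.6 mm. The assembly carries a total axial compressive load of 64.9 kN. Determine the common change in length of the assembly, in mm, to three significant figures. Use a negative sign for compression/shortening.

A_2 = 2980 mm².
Equal strain + equilibrium ⇒ each member carries load in proportion to AE: A₁E₁ = 33280000 N, A₂E₂ = 7123000 N, ΣAE = 40410000 N.
δ = PL/ΣAE = -64900·163/40410000 = -0.2618 mm.

-0.262 mm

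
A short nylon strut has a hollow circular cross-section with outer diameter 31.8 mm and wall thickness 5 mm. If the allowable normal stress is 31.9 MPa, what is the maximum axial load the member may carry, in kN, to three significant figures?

A = 421 mm².
P_max = σ_allow · A = 31.9 · 421 = 13430 N = 13.43 kN.

13.4 kN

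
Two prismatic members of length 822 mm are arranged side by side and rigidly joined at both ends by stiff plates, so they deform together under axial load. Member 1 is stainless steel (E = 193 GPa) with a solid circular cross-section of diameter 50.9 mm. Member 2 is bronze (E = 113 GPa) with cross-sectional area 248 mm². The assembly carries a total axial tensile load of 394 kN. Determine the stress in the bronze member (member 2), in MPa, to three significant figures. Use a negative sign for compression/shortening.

106 MPa

A_1 = 2035 mm².
Equal strain + equilibrium ⇒ each member carries load in proportion to AE: A₁E₁ = 392700000 N, A₂E₂ = 28020000 N, ΣAE = 420700000 N.
σ₂ = P·E₂/ΣAE = 394000·113000/420700000 = 105.8 MPa.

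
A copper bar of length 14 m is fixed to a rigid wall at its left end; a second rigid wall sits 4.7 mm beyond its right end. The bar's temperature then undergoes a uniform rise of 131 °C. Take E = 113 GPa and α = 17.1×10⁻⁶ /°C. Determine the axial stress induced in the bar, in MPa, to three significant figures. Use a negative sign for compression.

Free thermal expansion αLΔT = 17.1e-6 · 14000 · 131 = 31.36 mm.
The walls engage after the gap closes; constrained expansion = 31.36 − 4.7 = 26.66 mm.
The walls impose strain ε = −(26.66)/14000 = -1.9044e-03; σ = Eε = 113000 · -1.9044e-03 = -215.2 MPa.

-215 MPa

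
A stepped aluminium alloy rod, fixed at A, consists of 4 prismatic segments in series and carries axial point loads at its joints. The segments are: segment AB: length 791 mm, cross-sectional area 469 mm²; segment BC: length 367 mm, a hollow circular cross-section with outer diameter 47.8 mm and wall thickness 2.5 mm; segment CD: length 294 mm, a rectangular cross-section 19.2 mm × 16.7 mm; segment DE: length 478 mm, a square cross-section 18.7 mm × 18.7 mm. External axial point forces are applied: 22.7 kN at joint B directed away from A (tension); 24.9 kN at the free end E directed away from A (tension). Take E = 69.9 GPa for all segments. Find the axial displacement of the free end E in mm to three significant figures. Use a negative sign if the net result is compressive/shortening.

2.33 mm

Internal axial forces (sectioning from the free end, tension +): N_DE = 24.9 kN, N_CD = 24.9 kN, N_BC = 24.9 kN, N_AB = 47.6 kN.
A_BC = 355.8 mm².
A_CD = 320.6 mm².
A_DE = 349.7 mm².
δ_AB = 47600·791/(469·69900) = 1.149 mm
δ_BC = 24900·367/(355.8·69900) = 0.3675 mm
δ_CD = 24900·294/(320.6·69900) = 0.3266 mm
δ_DE = 24900·478/(349.7·69900) = 0.4869 mm
δ = Σδ_i = 2.33 mm.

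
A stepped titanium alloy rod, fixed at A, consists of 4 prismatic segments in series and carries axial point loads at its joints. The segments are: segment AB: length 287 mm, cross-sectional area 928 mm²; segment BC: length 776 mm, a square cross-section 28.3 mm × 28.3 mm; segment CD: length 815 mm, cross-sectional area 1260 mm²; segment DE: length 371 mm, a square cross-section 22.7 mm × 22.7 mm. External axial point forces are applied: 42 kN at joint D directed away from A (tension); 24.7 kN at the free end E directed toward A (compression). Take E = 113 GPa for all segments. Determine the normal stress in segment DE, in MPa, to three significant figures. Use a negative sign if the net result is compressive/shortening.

Internal axial forces (sectioning from the free end, tension +): N_DE = -24.7 kN, N_CD = 17.3 kN, N_BC = 17.3 kN, N_AB = 17.3 kN.
A_DE = 515.3 mm².
σ_DE = N_DE/A_DE = -24700/515.3 = -47.93 MPa.

-47.9 MPa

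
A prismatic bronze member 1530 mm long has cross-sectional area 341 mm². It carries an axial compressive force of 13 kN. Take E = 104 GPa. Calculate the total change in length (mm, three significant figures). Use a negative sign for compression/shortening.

-0.561 mm

δ_mech = NL/(AE) = -13000·1530/(341·104000) = -0.5609 mm.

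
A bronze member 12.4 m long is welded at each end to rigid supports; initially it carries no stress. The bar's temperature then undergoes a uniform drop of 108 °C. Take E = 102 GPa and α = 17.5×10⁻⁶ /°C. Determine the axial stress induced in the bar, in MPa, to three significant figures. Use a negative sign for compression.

Free thermal expansion αLΔT = 17.5e-6 · 12400 · -108 = -23.44 mm.
The walls impose strain ε = −(-23.44)/12400 = 1.8900e-03; σ = Eε = 102000 · 1.8900e-03 = 192.8 MPa.

193 MPa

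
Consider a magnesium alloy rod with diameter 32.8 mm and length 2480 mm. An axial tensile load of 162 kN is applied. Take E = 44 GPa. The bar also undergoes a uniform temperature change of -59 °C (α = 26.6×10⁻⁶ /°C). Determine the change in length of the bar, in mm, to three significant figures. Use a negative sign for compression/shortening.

6.91 mm

A = 845 mm².
δ_mech = NL/(AE) = 162000·2480/(845·44000) = 10.81 mm.
δ_thermal = αLΔT = 26.6e-6·2480·-59 = -3.892 mm.
δ = δ_mech + δ_thermal = 6.914 mm.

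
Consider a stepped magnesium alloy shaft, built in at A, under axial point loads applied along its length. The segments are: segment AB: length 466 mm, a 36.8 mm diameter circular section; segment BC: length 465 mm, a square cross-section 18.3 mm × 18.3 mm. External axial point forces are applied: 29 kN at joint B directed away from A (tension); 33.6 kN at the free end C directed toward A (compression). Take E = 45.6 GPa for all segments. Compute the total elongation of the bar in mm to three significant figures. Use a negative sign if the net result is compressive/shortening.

-1.07 mm

Internal axial forces (sectioning from the free end, tension +): N_BC = -33.6 kN, N_AB = -4.6 kN.
A_AB = 1064 mm².
A_BC = 334.9 mm².
δ_AB = -4600·466/(1064·45600) = -0.0442 mm
δ_BC = -33600·465/(334.9·45600) = -1.023 mm
δ = Σδ_i = -1.067 mm.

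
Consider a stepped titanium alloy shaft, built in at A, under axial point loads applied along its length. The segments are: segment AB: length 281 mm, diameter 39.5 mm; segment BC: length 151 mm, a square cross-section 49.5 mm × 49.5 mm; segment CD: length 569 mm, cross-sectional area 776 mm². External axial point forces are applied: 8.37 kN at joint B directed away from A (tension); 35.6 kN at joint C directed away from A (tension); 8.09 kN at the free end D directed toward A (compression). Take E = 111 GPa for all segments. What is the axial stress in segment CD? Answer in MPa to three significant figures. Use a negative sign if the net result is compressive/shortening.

Internal axial forces (sectioning from the free end, tension +): N_CD = -8.09 kN, N_BC = 27.51 kN, N_AB = 35.88 kN.
σ_CD = N_CD/A_CD = -8090/776 = -10.43 MPa.

-10.4 MPa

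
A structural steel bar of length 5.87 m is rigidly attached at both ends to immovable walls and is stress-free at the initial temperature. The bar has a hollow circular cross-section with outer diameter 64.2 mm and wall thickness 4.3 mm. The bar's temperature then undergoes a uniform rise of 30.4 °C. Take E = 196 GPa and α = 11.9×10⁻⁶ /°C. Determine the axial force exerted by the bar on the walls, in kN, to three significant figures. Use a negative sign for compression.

-57.4 kN

Free thermal expansion αLΔT = 11.9e-6 · 5870 · 30.4 = 2.124 mm.
The walls impose strain ε = −(2.124)/5870 = -3.6176e-04; σ = Eε = 196000 · -3.6176e-04 = -70.9 MPa.
Wall reaction R = σ·A = -70.9·809.2 = -57370 N = -57.37 kN.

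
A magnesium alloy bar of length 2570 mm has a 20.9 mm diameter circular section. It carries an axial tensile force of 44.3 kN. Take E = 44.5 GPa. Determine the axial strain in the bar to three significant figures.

A = 343.1 mm².
σ = N/A = 129.1 MPa; ε = σ/E = 129.1/44500 = 2.902e-03.

0.00290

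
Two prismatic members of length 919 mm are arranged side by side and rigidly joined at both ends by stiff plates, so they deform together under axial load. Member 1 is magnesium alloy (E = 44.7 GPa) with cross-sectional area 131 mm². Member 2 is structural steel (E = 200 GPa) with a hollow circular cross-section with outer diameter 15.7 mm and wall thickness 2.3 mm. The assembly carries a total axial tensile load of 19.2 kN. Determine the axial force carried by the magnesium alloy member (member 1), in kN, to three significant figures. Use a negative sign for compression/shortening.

4.46 kN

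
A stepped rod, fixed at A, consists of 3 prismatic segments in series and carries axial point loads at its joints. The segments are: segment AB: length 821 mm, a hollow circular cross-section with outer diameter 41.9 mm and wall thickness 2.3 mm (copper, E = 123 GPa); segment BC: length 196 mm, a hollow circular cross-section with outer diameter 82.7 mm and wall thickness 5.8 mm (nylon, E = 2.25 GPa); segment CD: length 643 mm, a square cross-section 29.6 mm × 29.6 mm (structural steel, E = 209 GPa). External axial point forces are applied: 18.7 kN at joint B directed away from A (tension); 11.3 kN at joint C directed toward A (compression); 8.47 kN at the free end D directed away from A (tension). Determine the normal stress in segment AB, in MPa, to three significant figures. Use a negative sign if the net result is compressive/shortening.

55.5 MPa

Internal axial forces (sectioning from the free end, tension +): N_CD = 8.47 kN, N_BC = -2.83 kN, N_AB = 15.87 kN.
A_AB = 286.1 mm².
σ_AB = N_AB/A_AB = 15870/286.1 = 55.46 MPa.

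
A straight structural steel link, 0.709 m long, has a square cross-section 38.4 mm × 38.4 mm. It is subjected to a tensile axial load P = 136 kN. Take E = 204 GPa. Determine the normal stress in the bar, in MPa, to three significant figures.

92.2 MPa

A = 1475 mm².
σ = N/A = 136000/1475 = 92.23 MPa.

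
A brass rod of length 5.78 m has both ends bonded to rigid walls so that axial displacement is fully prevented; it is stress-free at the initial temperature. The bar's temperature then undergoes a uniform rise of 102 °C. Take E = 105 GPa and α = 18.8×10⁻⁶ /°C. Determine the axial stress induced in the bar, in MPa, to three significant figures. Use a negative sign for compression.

-201 MPa

Free thermal expansion αLΔT = 18.8e-6 · 5780 · 102 = 11.08 mm.
The walls impose strain ε = −(11.08)/5780 = -1.9176e-03; σ = Eε = 105000 · -1.9176e-03 = -201.3 MPa.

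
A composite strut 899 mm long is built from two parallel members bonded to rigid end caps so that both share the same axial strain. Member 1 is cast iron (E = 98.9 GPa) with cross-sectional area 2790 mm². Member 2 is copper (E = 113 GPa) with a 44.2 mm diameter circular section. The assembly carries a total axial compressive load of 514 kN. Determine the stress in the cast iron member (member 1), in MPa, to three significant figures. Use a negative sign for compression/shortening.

A_2 = 1534 mm².
Equal strain + equilibrium ⇒ each member carries load in proportion to AE: A₁E₁ = 275900000 N, A₂E₂ = 173400000 N, ΣAE = 449300000 N.
σ₁ = P·E₁/ΣAE = -514000·98900/449300000 = -113.1 MPa.

-113 MPa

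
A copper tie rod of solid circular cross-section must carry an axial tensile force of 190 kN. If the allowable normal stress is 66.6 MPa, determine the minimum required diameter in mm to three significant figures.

60.3 mm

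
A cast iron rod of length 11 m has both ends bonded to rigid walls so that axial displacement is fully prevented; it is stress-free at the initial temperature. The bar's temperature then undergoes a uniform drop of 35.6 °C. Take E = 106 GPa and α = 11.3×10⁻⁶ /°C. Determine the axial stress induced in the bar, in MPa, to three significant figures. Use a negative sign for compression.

42.6 MPa

Free thermal expansion αLΔT = 11.3e-6 · 11000 · -35.6 = -4.425 mm.
The walls impose strain ε = −(-4.425)/11000 = 4.0228e-04; σ = Eε = 106000 · 4.0228e-04 = 42.64 MPa.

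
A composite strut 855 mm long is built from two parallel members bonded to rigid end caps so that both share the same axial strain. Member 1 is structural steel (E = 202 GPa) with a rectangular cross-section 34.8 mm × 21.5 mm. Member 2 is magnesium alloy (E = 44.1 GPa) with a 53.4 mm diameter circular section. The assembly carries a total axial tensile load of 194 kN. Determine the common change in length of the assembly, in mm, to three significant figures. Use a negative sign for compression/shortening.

A_1 = 748.2 mm².
A_2 = 2240 mm².
Equal strain + equilibrium ⇒ each member carries load in proportion to AE: A₁E₁ = 151100000 N, A₂E₂ = 98770000 N, ΣAE = 249900000 N.
δ = PL/ΣAE = 194000·855/249900000 = 0.6637 mm.

0.664 mm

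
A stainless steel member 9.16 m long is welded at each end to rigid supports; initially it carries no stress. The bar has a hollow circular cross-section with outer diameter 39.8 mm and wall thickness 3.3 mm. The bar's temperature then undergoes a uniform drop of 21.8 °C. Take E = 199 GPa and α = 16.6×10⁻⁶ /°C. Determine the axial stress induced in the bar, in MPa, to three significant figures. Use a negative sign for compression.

Free thermal expansion αLΔT = 16.6e-6 · 9160 · -21.8 = -3.315 mm.
The walls impose strain ε = −(-3.315)/9160 = 3.6188e-04; σ = Eε = 199000 · 3.6188e-04 = 72.01 MPa.

72.0 MPa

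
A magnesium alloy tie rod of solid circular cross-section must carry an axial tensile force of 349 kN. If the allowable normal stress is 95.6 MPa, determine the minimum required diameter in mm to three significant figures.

68.2 mm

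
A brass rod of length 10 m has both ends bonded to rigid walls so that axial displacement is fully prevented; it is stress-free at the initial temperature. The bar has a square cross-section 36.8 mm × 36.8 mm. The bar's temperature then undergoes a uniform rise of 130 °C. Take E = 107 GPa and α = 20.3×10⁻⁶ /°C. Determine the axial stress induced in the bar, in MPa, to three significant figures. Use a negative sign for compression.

-282 MPa

Free thermal expansion αLΔT = 20.3e-6 · 10000 · 130 = 26.39 mm.
The walls impose strain ε = −(26.39)/10000 = -2.6390e-03; σ = Eε = 107000 · -2.6390e-03 = -282.4 MPa.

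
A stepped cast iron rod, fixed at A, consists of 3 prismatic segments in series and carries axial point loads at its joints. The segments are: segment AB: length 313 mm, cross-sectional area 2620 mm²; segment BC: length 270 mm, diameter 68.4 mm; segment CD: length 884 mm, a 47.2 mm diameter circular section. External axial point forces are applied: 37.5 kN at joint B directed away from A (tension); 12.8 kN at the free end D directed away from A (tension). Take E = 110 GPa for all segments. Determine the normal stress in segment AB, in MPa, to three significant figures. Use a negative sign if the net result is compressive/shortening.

Internal axial forces (sectioning from the free end, tension +): N_CD = 12.8 kN, N_BC = 12.8 kN, N_AB = 50.3 kN.
σ_AB = N_AB/A_AB = 50300/2620 = 19.2 MPa.

19.2 MPa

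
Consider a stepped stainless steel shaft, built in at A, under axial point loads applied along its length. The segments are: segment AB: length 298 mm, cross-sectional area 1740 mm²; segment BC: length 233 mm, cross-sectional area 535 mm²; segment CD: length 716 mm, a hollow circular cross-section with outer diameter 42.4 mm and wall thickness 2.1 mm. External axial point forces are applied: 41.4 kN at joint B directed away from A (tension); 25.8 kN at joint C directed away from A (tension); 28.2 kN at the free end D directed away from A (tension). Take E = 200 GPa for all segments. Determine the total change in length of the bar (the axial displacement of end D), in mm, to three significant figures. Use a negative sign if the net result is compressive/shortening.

Internal axial forces (sectioning from the free end, tension +): N_CD = 28.2 kN, N_BC = 54 kN, N_AB = 95.4 kN.
A_CD = 265.9 mm².
δ_AB = 95400·298/(1740·200000) = 0.08169 mm
δ_BC = 54000·233/(535·200000) = 0.1176 mm
δ_CD = 28200·716/(265.9·200000) = 0.3797 mm
δ = Σδ_i = 0.579 mm.

0.579 mm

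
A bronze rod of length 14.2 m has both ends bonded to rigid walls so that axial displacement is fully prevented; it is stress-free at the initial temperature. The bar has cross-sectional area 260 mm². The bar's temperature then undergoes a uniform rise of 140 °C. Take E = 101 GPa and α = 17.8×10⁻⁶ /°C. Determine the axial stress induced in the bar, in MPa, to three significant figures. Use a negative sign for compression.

-252 MPa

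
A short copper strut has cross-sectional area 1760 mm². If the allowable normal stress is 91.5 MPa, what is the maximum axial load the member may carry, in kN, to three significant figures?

161 kN

P_max = σ_allow · A = 91.5 · 1760 = 161000 N = 161 kN.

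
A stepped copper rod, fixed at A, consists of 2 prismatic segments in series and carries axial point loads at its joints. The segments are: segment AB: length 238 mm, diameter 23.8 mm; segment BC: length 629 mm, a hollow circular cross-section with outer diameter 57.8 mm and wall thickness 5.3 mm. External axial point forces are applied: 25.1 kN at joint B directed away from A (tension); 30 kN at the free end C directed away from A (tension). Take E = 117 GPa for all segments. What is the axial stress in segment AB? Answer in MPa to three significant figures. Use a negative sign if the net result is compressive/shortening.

124 MPa

Internal axial forces (sectioning from the free end, tension +): N_BC = 30 kN, N_AB = 55.1 kN.
A_AB = 444.9 mm².
σ_AB = N_AB/A_AB = 55100/444.9 = 123.9 MPa.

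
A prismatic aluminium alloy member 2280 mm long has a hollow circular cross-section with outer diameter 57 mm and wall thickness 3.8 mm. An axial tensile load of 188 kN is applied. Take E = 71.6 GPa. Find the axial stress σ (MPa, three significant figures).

A = 635.1 mm².
σ = N/A = 188000/635.1 = 296 MPa.

296 MPa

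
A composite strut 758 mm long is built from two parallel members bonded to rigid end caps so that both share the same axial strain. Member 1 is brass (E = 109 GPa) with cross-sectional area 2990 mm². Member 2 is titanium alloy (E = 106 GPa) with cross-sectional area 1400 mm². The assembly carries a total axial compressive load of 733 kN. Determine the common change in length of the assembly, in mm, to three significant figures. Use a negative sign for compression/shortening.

-1.17 mm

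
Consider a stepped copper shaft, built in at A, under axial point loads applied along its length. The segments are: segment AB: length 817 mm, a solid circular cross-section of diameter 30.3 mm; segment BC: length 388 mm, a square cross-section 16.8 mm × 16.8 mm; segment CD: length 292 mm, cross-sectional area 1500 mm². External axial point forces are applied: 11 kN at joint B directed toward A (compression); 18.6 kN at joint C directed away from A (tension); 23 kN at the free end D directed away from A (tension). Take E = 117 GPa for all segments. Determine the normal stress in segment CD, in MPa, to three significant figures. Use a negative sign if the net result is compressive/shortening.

15.3 MPa

Internal axial forces (sectioning from the free end, tension +): N_CD = 23 kN, N_BC = 41.6 kN, N_AB = 30.6 kN.
σ_CD = N_CD/A_CD = 23000/1500 = 15.33 MPa.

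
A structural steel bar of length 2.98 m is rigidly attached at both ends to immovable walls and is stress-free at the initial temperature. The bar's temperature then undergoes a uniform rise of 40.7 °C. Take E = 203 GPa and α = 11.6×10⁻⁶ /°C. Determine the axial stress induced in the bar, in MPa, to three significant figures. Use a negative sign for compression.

Free thermal expansion αLΔT = 11.6e-6 · 2980 · 40.7 = 1.407 mm.
The walls impose strain ε = −(1.407)/2980 = -4.7212e-04; σ = Eε = 203000 · -4.7212e-04 = -95.84 MPa.

-95.8 MPa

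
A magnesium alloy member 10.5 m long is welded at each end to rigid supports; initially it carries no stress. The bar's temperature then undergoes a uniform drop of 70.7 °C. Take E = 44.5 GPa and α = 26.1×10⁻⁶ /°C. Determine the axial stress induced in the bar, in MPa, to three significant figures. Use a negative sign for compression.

82.1 MPa

Free thermal expansion αLΔT = 26.1e-6 · 10500 · -70.7 = -19.38 mm.
The walls impose strain ε = −(-19.38)/10500 = 1.8453e-03; σ = Eε = 44500 · 1.8453e-03 = 82.11 MPa.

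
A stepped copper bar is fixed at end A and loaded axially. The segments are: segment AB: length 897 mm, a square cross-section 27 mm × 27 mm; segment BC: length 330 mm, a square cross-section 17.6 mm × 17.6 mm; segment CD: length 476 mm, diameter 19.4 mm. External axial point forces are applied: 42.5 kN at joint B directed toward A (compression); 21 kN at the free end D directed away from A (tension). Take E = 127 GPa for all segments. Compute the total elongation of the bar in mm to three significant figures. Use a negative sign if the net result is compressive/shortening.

0.234 mm

Internal axial forces (sectioning from the free end, tension +): N_CD = 21 kN, N_BC = 21 kN, N_AB = -21.5 kN.
A_AB = 729 mm².
A_BC = 309.8 mm².
A_CD = 295.6 mm².
δ_AB = -21500·897/(729·127000) = -0.2083 mm
δ_BC = 21000·330/(309.8·127000) = 0.1762 mm
δ_CD = 21000·476/(295.6·127000) = 0.2663 mm
δ = Σδ_i = 0.2341 mm.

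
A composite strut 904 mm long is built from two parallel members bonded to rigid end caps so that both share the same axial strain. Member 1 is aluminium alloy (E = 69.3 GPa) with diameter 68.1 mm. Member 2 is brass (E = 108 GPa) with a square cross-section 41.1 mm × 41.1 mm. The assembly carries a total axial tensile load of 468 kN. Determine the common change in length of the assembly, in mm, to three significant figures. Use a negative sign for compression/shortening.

0.973 mm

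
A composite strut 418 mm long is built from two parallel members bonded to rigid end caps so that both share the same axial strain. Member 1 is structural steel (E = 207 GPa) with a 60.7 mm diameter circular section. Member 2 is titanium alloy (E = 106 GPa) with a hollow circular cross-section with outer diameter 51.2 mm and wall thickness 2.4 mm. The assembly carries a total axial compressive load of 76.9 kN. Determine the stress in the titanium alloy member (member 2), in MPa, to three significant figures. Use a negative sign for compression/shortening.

A_1 = 2894 mm².
A_2 = 367.9 mm².
Equal strain + equilibrium ⇒ each member carries load in proportion to AE: A₁E₁ = 599000000 N, A₂E₂ = 39000000 N, ΣAE = 638000000 N.
σ₂ = P·E₂/ΣAE = -76900·106000/638000000 = -12.78 MPa.

-12.8 MPa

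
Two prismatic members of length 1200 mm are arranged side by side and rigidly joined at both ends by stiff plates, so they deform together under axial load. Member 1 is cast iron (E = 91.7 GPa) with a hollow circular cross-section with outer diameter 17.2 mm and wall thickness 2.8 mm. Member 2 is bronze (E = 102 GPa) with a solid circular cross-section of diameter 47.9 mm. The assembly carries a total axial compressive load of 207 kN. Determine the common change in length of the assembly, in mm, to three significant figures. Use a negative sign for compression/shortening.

-1.27 mm

A_1 = 126.7 mm².
A_2 = 1802 mm².
Equal strain + equilibrium ⇒ each member carries load in proportion to AE: A₁E₁ = 11620000 N, A₂E₂ = 183800000 N, ΣAE = 195400000 N.
δ = PL/ΣAE = -207000·1200/195400000 = -1.271 mm.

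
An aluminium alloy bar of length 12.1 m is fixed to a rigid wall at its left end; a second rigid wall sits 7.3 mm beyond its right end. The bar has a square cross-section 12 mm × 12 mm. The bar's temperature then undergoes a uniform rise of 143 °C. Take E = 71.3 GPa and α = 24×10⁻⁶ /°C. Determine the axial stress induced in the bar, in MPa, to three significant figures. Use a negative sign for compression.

-202 MPa

Free thermal expansion αLΔT = 24e-6 · 12100 · 143 = 41.53 mm.
The walls engage after the gap closes; constrained expansion = 41.53 − 7.3 = 34.23 mm.
The walls impose strain ε = −(34.23)/12100 = -2.8287e-03; σ = Eε = 71300 · -2.8287e-03 = -201.7 MPa.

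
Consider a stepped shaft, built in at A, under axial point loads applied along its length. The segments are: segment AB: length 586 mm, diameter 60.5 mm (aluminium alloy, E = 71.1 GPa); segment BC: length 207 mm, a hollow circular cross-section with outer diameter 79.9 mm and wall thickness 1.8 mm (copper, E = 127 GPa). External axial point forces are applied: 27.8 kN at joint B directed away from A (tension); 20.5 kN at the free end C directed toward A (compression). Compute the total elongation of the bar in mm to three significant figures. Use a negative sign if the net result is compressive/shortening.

-0.0547 mm

Internal axial forces (sectioning from the free end, tension +): N_BC = -20.5 kN, N_AB = 7.3 kN.
A_AB = 2875 mm².
A_BC = 441.6 mm².
δ_AB = 7300·586/(2875·71100) = 0.02093 mm
δ_BC = -20500·207/(441.6·127000) = -0.07566 mm
δ = Σδ_i = -0.05473 mm.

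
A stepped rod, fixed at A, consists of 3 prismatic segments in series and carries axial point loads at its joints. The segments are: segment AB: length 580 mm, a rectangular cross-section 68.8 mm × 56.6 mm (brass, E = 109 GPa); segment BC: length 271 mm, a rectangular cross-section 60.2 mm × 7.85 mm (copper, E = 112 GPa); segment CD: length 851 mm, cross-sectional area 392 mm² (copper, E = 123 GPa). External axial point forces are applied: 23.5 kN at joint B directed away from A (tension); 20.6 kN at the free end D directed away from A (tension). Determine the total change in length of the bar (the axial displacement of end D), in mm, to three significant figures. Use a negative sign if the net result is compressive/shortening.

Internal axial forces (sectioning from the free end, tension +): N_CD = 20.6 kN, N_BC = 20.6 kN, N_AB = 44.1 kN.
A_AB = 3894 mm².
A_BC = 472.6 mm².
δ_AB = 44100·580/(3894·109000) = 0.06026 mm
δ_BC = 20600·271/(472.6·112000) = 0.1055 mm
δ_CD = 20600·851/(392·123000) = 0.3636 mm
δ = Σδ_i = 0.5293 mm.

0.529 mm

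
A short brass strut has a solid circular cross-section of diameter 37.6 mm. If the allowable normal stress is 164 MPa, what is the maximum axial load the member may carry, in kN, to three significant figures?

182 kN

A = 1110 mm².
P_max = σ_allow · A = 164 · 1110 = 182100 N = 182.1 kN.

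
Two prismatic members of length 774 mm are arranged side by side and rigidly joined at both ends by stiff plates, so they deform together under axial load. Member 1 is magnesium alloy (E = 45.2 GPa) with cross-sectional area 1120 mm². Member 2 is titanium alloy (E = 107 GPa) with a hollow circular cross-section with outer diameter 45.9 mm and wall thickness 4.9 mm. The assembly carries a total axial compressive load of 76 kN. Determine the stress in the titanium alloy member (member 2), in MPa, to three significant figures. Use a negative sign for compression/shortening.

A_2 = 631.1 mm².
Equal strain + equilibrium ⇒ each member carries load in proportion to AE: A₁E₁ = 50620000 N, A₂E₂ = 67530000 N, ΣAE = 118200000 N.
σ₂ = P·E₂/ΣAE = -76000·107000/118200000 = -68.82 MPa.

-68.8 MPa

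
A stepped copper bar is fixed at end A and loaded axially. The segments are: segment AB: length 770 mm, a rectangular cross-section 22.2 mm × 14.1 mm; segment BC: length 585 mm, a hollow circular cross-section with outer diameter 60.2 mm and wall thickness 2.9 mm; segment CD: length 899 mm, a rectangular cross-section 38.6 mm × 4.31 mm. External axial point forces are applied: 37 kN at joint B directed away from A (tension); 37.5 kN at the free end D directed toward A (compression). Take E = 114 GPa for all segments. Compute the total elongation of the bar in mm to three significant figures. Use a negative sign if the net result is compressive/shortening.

-2.16 mm

Internal axial forces (sectioning from the free end, tension +): N_CD = -37.5 kN, N_BC = -37.5 kN, N_AB = -0.5 kN.
A_AB = 313 mm².
A_BC = 522 mm².
A_CD = 166.4 mm².
δ_AB = -500·770/(313·114000) = -0.01079 mm
δ_BC = -37500·585/(522·114000) = -0.3686 mm
δ_CD = -37500·899/(166.4·114000) = -1.778 mm
δ = Σδ_i = -2.157 mm.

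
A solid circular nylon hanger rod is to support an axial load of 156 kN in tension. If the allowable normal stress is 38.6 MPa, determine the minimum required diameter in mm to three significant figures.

71.7 mm

Required area A ≥ P/σ_allow = 156000/38.6 = 4041 mm².
For a solid circular section, d ≥ √(4A/π) = 71.73 mm.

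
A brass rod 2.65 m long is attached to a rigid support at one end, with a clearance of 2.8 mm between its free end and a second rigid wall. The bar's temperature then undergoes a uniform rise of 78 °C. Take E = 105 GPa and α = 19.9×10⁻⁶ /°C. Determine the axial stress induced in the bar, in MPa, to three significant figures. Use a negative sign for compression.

Free thermal expansion αLΔT = 19.9e-6 · 2650 · 78 = 4.113 mm.
The walls engage after the gap closes; constrained expansion = 4.113 − 2.8 = 1.313 mm.
The walls impose strain ε = −(1.313)/2650 = -4.9560e-04; σ = Eε = 105000 · -4.9560e-04 = -52.04 MPa.

-52.0 MPa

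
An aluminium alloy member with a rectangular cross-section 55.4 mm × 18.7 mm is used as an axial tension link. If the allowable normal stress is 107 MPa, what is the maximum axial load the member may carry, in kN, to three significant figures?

A = 1036 mm².
P_max = σ_allow · A = 107 · 1036 = 110800 N = 110.8 kN.

111 kN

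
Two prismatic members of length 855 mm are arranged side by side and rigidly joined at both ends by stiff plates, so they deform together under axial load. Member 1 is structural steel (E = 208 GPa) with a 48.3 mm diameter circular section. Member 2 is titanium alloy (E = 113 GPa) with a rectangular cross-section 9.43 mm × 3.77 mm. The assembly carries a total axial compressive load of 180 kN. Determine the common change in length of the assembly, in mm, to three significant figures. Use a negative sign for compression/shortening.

-0.400 mm

A_1 = 1832 mm².
A_2 = 35.55 mm².
Equal strain + equilibrium ⇒ each member carries load in proportion to AE: A₁E₁ = 381100000 N, A₂E₂ = 4017000 N, ΣAE = 385100000 N.
δ = PL/ΣAE = -180000·855/385100000 = -0.3996 mm.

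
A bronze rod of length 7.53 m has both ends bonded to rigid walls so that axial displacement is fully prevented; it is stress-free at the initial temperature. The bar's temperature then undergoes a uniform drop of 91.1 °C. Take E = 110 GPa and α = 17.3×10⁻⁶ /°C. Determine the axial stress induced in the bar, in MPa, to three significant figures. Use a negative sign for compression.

Free thermal expansion αLΔT = 17.3e-6 · 7530 · -91.1 = -11.87 mm.
The walls impose strain ε = −(-11.87)/7530 = 1.5760e-03; σ = Eε = 110000 · 1.5760e-03 = 173.4 MPa.

173 MPa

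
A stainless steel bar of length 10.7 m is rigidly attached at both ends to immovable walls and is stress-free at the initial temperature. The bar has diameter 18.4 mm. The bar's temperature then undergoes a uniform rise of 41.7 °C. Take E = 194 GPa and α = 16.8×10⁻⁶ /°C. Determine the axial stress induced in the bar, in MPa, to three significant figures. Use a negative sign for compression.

Free thermal expansion αLΔT = 16.8e-6 · 10700 · 41.7 = 7.496 mm.
The walls impose strain ε = −(7.496)/10700 = -7.0056e-04; σ = Eε = 194000 · -7.0056e-04 = -135.9 MPa.

-136 MPa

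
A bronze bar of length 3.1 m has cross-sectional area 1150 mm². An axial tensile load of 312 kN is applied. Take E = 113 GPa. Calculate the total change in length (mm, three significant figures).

7.44 mm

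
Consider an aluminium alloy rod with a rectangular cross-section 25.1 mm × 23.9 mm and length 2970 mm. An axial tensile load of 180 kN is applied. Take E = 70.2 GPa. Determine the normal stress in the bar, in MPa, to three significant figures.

A = 599.9 mm².
σ = N/A = 180000/599.9 = 300.1 MPa.

300 MPa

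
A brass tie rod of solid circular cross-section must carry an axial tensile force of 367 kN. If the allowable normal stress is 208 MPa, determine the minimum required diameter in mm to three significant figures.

Required area A ≥ P/σ_allow = 367000/208 = 1764 mm².
For a solid circular section, d ≥ √(4A/π) = 47.4 mm.

47.4 mm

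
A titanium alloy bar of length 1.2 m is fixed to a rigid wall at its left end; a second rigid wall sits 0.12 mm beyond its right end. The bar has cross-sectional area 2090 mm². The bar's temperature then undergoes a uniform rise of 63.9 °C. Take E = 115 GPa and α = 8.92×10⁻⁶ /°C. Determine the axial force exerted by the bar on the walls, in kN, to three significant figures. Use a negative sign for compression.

Free thermal expansion αLΔT = 8.92e-6 · 1200 · 63.9 = 0.684 mm.
The walls engage after the gap closes; constrained expansion = 0.684 − 0.12 = 0.564 mm.
The walls impose strain ε = −(0.564)/1200 = -4.6999e-04; σ = Eε = 115000 · -4.6999e-04 = -54.05 MPa.
Wall reaction R = σ·A = -54.05·2090 = -113000 N = -113 kN.

-113 kN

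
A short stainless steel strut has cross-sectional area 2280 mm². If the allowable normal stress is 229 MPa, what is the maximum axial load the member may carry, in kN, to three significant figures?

P_max = σ_allow · A = 229 · 2280 = 522100 N = 522.1 kN.

522 kN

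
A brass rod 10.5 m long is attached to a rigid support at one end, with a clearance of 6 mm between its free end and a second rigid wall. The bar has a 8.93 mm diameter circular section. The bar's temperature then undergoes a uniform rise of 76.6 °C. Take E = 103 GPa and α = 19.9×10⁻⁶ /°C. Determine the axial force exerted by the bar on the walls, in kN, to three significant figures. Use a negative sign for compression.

-6.15 kN

Free thermal expansion αLΔT = 19.9e-6 · 10500 · 76.6 = 16.01 mm.
The walls engage after the gap closes; constrained expansion = 16.01 − 6 = 10.01 mm.
The walls impose strain ε = −(10.01)/10500 = -9.5291e-04; σ = Eε = 103000 · -9.5291e-04 = -98.15 MPa.
Wall reaction R = σ·A = -98.15·62.63 = -6147 N = -6.147 kN.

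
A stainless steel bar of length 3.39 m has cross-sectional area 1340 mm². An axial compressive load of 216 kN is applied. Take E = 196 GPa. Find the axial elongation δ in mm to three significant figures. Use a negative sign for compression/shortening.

-2.79 mm

δ_mech = NL/(AE) = -216000·3390/(1340·196000) = -2.788 mm.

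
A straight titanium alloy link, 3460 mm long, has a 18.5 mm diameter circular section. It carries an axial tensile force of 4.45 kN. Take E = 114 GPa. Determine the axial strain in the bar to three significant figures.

1.45e-04

A = 268.8 mm².
σ = N/A = 16.55 MPa; ε = σ/E = 16.55/114000 = 1.452e-04.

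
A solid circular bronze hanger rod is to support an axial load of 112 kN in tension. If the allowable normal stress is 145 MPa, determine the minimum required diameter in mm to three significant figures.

31.4 mm

Required area A ≥ P/σ_allow = 112000/145 = 772.4 mm².
For a solid circular section, d ≥ √(4A/π) = 31.36 mm.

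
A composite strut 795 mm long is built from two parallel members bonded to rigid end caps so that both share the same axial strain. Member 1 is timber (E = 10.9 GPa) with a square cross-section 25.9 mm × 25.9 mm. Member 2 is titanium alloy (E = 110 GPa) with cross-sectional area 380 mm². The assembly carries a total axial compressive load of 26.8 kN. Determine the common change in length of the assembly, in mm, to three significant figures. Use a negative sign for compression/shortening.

-0.434 mm

A_1 = 670.8 mm².
Equal strain + equilibrium ⇒ each member carries load in proportion to AE: A₁E₁ = 7312000 N, A₂E₂ = 41800000 N, ΣAE = 49110000 N.
δ = PL/ΣAE = -26800·795/49110000 = -0.4338 mm.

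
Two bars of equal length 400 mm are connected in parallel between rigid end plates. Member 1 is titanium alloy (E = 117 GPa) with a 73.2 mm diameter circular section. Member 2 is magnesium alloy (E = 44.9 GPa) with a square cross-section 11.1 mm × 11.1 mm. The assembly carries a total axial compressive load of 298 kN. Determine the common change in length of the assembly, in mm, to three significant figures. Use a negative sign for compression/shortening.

-0.239 mm

A_1 = 4208 mm².
A_2 = 123.2 mm².
Equal strain + equilibrium ⇒ each member carries load in proportion to AE: A₁E₁ = 492400000 N, A₂E₂ = 5532000 N, ΣAE = 497900000 N.
δ = PL/ΣAE = -298000·400/497900000 = -0.2394 mm.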